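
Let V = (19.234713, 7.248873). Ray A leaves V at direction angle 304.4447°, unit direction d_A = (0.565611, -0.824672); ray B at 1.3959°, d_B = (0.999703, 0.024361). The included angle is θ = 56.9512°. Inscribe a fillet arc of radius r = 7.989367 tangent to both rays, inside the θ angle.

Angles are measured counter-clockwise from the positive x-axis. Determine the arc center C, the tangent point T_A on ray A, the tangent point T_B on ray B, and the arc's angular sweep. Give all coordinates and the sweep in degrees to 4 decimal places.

center=(34.1545,-0.3793) T_A=(27.5659,-4.8982) T_B=(33.9599,7.6077) sweep=123.0488

bisector direction at 332.9203° = (0.890374,-0.455229)
center distance |VC| = r/sin(θ/2) = 7.989367/sin(28.4756°) = 16.756769
C = V + |VC|·bis = (34.1545,-0.3793)
T_A = V + ((C−V)·d_A)·d_A = V + 14.7295·d_A = (27.5659,-4.8982)
T_B = V + ((C−V)·d_B)·d_B = V + 14.7295·d_B = (33.9599,7.6077)
sweep = 180° − θ = 123.0488°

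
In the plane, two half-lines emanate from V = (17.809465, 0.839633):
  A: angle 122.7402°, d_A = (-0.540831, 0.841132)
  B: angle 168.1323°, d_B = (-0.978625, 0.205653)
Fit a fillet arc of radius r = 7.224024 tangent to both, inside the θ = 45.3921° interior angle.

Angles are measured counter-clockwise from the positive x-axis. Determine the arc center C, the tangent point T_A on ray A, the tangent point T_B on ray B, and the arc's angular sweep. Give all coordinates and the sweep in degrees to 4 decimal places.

center=(2.3914,11.4615) T_A=(8.4677,15.3684) T_B=(0.9057,4.3919) sweep=134.6079

bisector direction at 145.4363° = (-0.823495,0.567323)
center distance |VC| = r/sin(θ/2) = 7.224024/sin(22.6960°) = 18.722730
C = V + |VC|·bis = (2.3914,11.4615)
T_A = V + ((C−V)·d_A)·d_A = V + 17.2729·d_A = (8.4677,15.3684)
T_B = V + ((C−V)·d_B)·d_B = V + 17.2729·d_B = (0.9057,4.3919)
sweep = 180° − θ = 134.6079°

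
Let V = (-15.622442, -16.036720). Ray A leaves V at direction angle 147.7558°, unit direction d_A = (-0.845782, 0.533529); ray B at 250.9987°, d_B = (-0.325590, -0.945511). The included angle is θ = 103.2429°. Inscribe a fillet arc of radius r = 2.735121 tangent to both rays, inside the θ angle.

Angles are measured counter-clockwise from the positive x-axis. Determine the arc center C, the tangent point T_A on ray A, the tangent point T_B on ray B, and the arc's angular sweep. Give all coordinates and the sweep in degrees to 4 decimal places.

bisector direction at 199.3773° = (-0.943354,-0.331787)
center distance |VC| = r/sin(θ/2) = 2.735121/sin(51.6215°) = 3.489004
C = V + |VC|·bis = (-18.9138,-17.1943)
T_A = V + ((C−V)·d_A)·d_A = V + 2.1662·d_A = (-17.4545,-14.8810)
T_B = V + ((C−V)·d_B)·d_B = V + 2.1662·d_B = (-16.3277,-18.0849)
sweep = 180° − θ = 76.7571°

center=(-18.9138,-17.1943) T_A=(-17.4545,-14.8810) T_B=(-16.3277,-18.0849) sweep=76.7571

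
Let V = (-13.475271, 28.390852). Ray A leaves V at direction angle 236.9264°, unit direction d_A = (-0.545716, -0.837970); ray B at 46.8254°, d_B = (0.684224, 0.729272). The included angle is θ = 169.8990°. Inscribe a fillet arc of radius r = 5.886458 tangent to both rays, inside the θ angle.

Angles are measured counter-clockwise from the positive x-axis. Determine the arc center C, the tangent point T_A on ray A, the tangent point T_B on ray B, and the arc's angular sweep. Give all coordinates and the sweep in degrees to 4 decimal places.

bisector direction at 321.8759° = (0.786675,-0.617367)
center distance |VC| = r/sin(θ/2) = 5.886458/sin(84.9495°) = 5.909401
C = V + |VC|·bis = (-8.8265,24.7426)
T_A = V + ((C−V)·d_A)·d_A = V + 0.5202·d_A = (-13.7592,27.9549)
T_B = V + ((C−V)·d_B)·d_B = V + 0.5202·d_B = (-13.1193,28.7702)
sweep = 180° − θ = 10.1010°

center=(-8.8265,24.7426) T_A=(-13.7592,27.9549) T_B=(-13.1193,28.7702) sweep=10.1010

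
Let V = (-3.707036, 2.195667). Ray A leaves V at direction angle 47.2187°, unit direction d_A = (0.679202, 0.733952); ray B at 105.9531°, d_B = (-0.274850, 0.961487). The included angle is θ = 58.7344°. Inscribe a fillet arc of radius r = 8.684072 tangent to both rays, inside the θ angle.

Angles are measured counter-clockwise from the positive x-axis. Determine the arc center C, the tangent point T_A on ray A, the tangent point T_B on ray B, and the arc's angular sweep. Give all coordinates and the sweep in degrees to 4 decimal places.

bisector direction at 76.5859° = (0.231987,0.972719)
center distance |VC| = r/sin(θ/2) = 8.684072/sin(29.3672°) = 17.707962
C = V + |VC|·bis = (0.4010,19.4205)
T_A = V + ((C−V)·d_A)·d_A = V + 15.4324·d_A = (6.7747,13.5223)
T_B = V + ((C−V)·d_B)·d_B = V + 15.4324·d_B = (-7.9486,17.0337)
sweep = 180° − θ = 121.2656°

center=(0.4010,19.4205) T_A=(6.7747,13.5223) T_B=(-7.9486,17.0337) sweep=121.2656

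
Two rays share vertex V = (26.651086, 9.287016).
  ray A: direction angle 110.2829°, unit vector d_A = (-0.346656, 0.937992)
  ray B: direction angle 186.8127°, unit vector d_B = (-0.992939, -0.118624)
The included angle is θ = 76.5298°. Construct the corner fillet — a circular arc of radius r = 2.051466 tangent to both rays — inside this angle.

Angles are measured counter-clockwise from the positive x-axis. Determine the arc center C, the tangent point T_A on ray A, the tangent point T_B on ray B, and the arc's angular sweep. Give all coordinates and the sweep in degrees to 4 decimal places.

center=(23.8252,11.0155) T_A=(25.7495,11.7266) T_B=(24.0686,8.9785) sweep=103.4702

bisector direction at 148.5478° = (-0.853076,0.521787)
center distance |VC| = r/sin(θ/2) = 2.051466/sin(38.2649°) = 3.312566
C = V + |VC|·bis = (23.8252,11.0155)
T_A = V + ((C−V)·d_A)·d_A = V + 2.6009·d_A = (25.7495,11.7266)
T_B = V + ((C−V)·d_B)·d_B = V + 2.6009·d_B = (24.0686,8.9785)
sweep = 180° − θ = 103.4702°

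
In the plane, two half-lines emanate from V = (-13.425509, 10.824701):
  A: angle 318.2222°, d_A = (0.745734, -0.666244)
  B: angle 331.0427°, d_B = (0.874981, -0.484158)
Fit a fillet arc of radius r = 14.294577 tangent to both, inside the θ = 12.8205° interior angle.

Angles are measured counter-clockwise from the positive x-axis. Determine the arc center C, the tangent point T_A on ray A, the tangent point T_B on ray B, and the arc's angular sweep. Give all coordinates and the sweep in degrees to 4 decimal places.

bisector direction at 324.6325° = (0.815456,-0.578819)
center distance |VC| = r/sin(θ/2) = 14.294577/sin(6.4102°) = 128.034017
C = V + |VC|·bis = (90.9806,-63.2839)
T_A = V + ((C−V)·d_A)·d_A = V + 127.2335·d_A = (81.4569,-73.9438)
T_B = V + ((C−V)·d_B)·d_B = V + 127.2335·d_B = (97.9014,-50.7764)
sweep = 180° − θ = 167.1795°

center=(90.9806,-63.2839) T_A=(81.4569,-73.9438) T_B=(97.9014,-50.7764) sweep=167.1795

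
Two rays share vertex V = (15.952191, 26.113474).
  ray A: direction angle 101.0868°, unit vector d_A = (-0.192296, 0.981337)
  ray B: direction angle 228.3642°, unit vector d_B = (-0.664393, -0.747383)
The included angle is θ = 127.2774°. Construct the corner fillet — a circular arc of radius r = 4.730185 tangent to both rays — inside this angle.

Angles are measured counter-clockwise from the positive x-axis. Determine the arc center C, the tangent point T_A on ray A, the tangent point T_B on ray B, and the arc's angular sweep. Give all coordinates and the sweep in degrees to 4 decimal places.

center=(10.8595,27.5042) T_A=(15.5014,28.4138) T_B=(14.3948,24.3615) sweep=52.7226

bisector direction at 164.7255° = (-0.964675,0.263444)
center distance |VC| = r/sin(θ/2) = 4.730185/sin(63.6387°) = 5.279154
C = V + |VC|·bis = (10.8595,27.5042)
T_A = V + ((C−V)·d_A)·d_A = V + 2.3441·d_A = (15.5014,28.4138)
T_B = V + ((C−V)·d_B)·d_B = V + 2.3441·d_B = (14.3948,24.3615)
sweep = 180° − θ = 52.7226°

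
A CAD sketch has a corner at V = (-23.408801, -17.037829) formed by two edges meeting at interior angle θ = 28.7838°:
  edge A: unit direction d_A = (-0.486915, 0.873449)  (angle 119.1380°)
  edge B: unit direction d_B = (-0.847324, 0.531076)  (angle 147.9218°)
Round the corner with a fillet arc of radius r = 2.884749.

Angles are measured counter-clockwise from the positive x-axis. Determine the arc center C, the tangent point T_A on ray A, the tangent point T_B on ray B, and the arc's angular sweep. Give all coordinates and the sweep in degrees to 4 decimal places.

center=(-31.4024,-8.6232) T_A=(-28.8827,-7.2186) T_B=(-32.9344,-11.0675) sweep=151.2162

bisector direction at 133.5299° = (-0.688733,0.725015)
center distance |VC| = r/sin(θ/2) = 2.884749/sin(14.3919°) = 11.606175
C = V + |VC|·bis = (-31.4024,-8.6232)
T_A = V + ((C−V)·d_A)·d_A = V + 11.2420·d_A = (-28.8827,-7.2186)
T_B = V + ((C−V)·d_B)·d_B = V + 11.2420·d_B = (-32.9344,-11.0675)
sweep = 180° − θ = 151.2162°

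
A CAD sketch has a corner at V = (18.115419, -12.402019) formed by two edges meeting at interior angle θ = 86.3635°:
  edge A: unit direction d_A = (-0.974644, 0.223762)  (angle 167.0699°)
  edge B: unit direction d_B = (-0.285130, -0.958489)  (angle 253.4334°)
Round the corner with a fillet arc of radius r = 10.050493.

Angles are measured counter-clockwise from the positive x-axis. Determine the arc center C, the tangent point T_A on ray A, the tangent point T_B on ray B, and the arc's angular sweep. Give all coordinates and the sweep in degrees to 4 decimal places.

center=(5.4285,-19.8013) T_A=(7.6775,-10.0056) T_B=(15.0618,-22.6670) sweep=93.6365

bisector direction at 210.2517° = (-0.863821,-0.503799)
center distance |VC| = r/sin(θ/2) = 10.050493/sin(43.1818°) = 14.686942
C = V + |VC|·bis = (5.4285,-19.8013)
T_A = V + ((C−V)·d_A)·d_A = V + 10.7095·d_A = (7.6775,-10.0056)
T_B = V + ((C−V)·d_B)·d_B = V + 10.7095·d_B = (15.0618,-22.6670)
sweep = 180° − θ = 93.6365°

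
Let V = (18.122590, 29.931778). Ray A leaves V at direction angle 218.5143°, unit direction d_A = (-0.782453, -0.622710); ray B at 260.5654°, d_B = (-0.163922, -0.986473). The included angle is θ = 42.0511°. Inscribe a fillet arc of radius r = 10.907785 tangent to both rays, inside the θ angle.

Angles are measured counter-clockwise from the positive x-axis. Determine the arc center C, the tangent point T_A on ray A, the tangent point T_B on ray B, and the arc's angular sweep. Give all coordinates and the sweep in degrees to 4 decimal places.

center=(2.7106,3.7257) T_A=(-4.0818,12.2606) T_B=(13.4708,1.9377) sweep=137.9489

bisector direction at 239.5398° = (-0.506939,-0.861982)
center distance |VC| = r/sin(θ/2) = 10.907785/sin(21.0255°) = 30.402075
C = V + |VC|·bis = (2.7106,3.7257)
T_A = V + ((C−V)·d_A)·d_A = V + 28.3779·d_A = (-4.0818,12.2606)
T_B = V + ((C−V)·d_B)·d_B = V + 28.3779·d_B = (13.4708,1.9377)
sweep = 180° − θ = 137.9489°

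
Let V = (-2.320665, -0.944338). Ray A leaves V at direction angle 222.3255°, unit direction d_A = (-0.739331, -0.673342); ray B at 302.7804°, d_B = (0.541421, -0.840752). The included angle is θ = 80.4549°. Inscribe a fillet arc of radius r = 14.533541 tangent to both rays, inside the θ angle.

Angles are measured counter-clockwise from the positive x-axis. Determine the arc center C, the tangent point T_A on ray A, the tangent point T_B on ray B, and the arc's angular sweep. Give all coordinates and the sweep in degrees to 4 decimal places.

center=(-5.2374,-23.2584) T_A=(-15.0234,-12.5133) T_B=(6.9817,-15.3896) sweep=99.5451

bisector direction at 262.5530° = (-0.129610,-0.991565)
center distance |VC| = r/sin(θ/2) = 14.533541/sin(40.2274°) = 22.503889
C = V + |VC|·bis = (-5.2374,-23.2584)
T_A = V + ((C−V)·d_A)·d_A = V + 17.1814·d_A = (-15.0234,-12.5133)
T_B = V + ((C−V)·d_B)·d_B = V + 17.1814·d_B = (6.9817,-15.3896)
sweep = 180° − θ = 99.5451°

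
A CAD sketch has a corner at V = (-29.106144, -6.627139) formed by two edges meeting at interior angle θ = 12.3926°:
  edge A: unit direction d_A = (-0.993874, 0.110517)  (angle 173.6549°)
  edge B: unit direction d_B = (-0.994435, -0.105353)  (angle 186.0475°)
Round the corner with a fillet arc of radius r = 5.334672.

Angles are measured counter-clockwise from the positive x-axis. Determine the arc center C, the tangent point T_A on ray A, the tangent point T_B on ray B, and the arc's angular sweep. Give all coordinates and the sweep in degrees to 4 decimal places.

center=(-78.5308,-6.4988) T_A=(-77.9412,-1.1968) T_B=(-77.9687,-11.8038) sweep=167.6074

bisector direction at 179.8512° = (-0.999997,0.002597)
center distance |VC| = r/sin(θ/2) = 5.334672/sin(6.1963°) = 49.424786
C = V + |VC|·bis = (-78.5308,-6.4988)
T_A = V + ((C−V)·d_A)·d_A = V + 49.1360·d_A = (-77.9412,-1.1968)
T_B = V + ((C−V)·d_B)·d_B = V + 49.1360·d_B = (-77.9687,-11.8038)
sweep = 180° − θ = 167.6074°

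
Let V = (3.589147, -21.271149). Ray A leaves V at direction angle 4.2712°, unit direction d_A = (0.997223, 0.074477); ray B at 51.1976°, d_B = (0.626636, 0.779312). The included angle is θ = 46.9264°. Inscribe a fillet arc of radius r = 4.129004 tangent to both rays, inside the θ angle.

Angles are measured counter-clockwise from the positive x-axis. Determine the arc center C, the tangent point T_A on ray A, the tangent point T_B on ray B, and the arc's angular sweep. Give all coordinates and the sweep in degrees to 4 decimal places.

center=(12.7680,-16.4451) T_A=(13.0755,-20.5627) T_B=(9.5502,-13.8577) sweep=133.0736

bisector direction at 27.7344° = (0.885114,0.465374)
center distance |VC| = r/sin(θ/2) = 4.129004/sin(23.4632°) = 10.370214
C = V + |VC|·bis = (12.7680,-16.4451)
T_A = V + ((C−V)·d_A)·d_A = V + 9.5128·d_A = (13.0755,-20.5627)
T_B = V + ((C−V)·d_B)·d_B = V + 9.5128·d_B = (9.5502,-13.8577)
sweep = 180° − θ = 133.0736°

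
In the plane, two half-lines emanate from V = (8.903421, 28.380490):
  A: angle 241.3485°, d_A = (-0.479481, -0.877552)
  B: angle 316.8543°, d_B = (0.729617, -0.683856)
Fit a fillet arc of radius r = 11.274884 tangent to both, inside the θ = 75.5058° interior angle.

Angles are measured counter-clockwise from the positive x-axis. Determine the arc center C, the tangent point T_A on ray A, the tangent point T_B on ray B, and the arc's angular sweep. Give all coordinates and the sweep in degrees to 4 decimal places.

center=(11.8164,10.1971) T_A=(1.9221,15.6032) T_B=(19.5268,18.4234) sweep=104.4942

bisector direction at 279.1014° = (0.158182,-0.987410)
center distance |VC| = r/sin(θ/2) = 11.274884/sin(37.7529°) = 18.415271
C = V + |VC|·bis = (11.8164,10.1971)
T_A = V + ((C−V)·d_A)·d_A = V + 14.5602·d_A = (1.9221,15.6032)
T_B = V + ((C−V)·d_B)·d_B = V + 14.5602·d_B = (19.5268,18.4234)
sweep = 180° − θ = 104.4942°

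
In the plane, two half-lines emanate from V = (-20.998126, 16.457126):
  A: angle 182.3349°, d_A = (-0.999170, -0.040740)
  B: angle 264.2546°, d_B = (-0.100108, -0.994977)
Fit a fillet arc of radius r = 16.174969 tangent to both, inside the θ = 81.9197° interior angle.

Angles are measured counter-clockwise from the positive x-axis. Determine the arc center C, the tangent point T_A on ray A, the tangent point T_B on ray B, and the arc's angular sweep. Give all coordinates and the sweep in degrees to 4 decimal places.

center=(-38.9572,-0.4636) T_A=(-39.6162,15.6980) T_B=(-22.8635,-2.0828) sweep=98.0803

bisector direction at 223.2947° = (-0.727836,-0.685752)
center distance |VC| = r/sin(θ/2) = 16.174969/sin(40.9599°) = 24.674643
C = V + |VC|·bis = (-38.9572,-0.4636)
T_A = V + ((C−V)·d_A)·d_A = V + 18.6335·d_A = (-39.6162,15.6980)
T_B = V + ((C−V)·d_B)·d_B = V + 18.6335·d_B = (-22.8635,-2.0828)
sweep = 180° − θ = 98.0803°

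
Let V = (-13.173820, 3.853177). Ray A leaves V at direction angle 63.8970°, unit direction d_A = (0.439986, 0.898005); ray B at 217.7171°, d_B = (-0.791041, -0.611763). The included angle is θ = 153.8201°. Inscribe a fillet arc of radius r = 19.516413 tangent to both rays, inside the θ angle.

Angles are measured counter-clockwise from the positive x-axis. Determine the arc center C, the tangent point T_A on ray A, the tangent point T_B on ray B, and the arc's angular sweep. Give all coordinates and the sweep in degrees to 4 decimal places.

center=(-28.7030,16.5153) T_A=(-11.1772,7.9283) T_B=(-16.7636,1.0770) sweep=26.1799

bisector direction at 140.8070° = (-0.775022,0.631934)
center distance |VC| = r/sin(θ/2) = 19.516413/sin(76.9100°) = 20.037062
C = V + |VC|·bis = (-28.7030,16.5153)
T_A = V + ((C−V)·d_A)·d_A = V + 4.5380·d_A = (-11.1772,7.9283)
T_B = V + ((C−V)·d_B)·d_B = V + 4.5380·d_B = (-16.7636,1.0770)
sweep = 180° − θ = 26.1799°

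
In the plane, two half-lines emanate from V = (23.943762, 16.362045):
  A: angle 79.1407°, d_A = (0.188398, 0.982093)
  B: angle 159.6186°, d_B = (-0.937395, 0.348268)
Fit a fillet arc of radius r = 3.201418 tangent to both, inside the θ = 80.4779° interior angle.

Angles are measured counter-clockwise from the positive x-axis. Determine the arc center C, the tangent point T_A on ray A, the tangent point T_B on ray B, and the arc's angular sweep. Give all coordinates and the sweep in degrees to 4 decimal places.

center=(21.5124,20.6806) T_A=(24.6565,20.0774) T_B=(20.3975,17.6796) sweep=99.5221

bisector direction at 119.3796° = (-0.490594,0.871388)
center distance |VC| = r/sin(θ/2) = 3.201418/sin(40.2390°) = 4.955934
C = V + |VC|·bis = (21.5124,20.6806)
T_A = V + ((C−V)·d_A)·d_A = V + 3.7831·d_A = (24.6565,20.0774)
T_B = V + ((C−V)·d_B)·d_B = V + 3.7831·d_B = (20.3975,17.6796)
sweep = 180° − θ = 99.5221°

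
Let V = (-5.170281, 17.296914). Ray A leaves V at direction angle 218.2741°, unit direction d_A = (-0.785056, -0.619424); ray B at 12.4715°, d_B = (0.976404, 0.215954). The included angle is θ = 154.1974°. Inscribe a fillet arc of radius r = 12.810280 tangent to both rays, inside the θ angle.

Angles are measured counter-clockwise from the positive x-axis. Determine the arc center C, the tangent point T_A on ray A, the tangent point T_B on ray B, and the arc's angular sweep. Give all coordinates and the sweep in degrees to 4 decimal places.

center=(0.4612,5.4226) T_A=(-7.4738,15.4794) T_B=(-2.3053,17.9306) sweep=25.8026

bisector direction at 295.3728° = (0.428506,-0.903539)
center distance |VC| = r/sin(θ/2) = 12.810280/sin(77.0987°) = 13.142036
C = V + |VC|·bis = (0.4612,5.4226)
T_A = V + ((C−V)·d_A)·d_A = V + 2.9343·d_A = (-7.4738,15.4794)
T_B = V + ((C−V)·d_B)·d_B = V + 2.9343·d_B = (-2.3053,17.9306)
sweep = 180° − θ = 25.8026°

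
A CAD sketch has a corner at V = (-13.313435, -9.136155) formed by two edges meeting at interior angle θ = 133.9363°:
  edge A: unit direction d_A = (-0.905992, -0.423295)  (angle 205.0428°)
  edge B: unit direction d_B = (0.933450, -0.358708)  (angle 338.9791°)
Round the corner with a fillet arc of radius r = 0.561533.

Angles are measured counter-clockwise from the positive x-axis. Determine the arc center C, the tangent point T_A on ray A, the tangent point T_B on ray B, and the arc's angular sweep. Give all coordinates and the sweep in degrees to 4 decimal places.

center=(-13.2920,-9.7460) T_A=(-13.5297,-9.2372) T_B=(-13.0906,-9.2218) sweep=46.0637

bisector direction at 272.0109° = (0.035090,-0.999384)
center distance |VC| = r/sin(θ/2) = 0.561533/sin(66.9681°) = 0.610171
C = V + |VC|·bis = (-13.2920,-9.7460)
T_A = V + ((C−V)·d_A)·d_A = V + 0.2387·d_A = (-13.5297,-9.2372)
T_B = V + ((C−V)·d_B)·d_B = V + 0.2387·d_B = (-13.0906,-9.2218)
sweep = 180° − θ = 46.0637°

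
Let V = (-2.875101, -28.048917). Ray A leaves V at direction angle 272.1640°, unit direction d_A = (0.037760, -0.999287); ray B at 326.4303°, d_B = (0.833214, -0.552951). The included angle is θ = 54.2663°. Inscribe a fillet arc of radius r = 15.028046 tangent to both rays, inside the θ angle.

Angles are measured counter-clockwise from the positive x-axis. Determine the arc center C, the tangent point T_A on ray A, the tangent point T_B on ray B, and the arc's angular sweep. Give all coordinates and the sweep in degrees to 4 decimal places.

center=(13.2496,-56.7861) T_A=(-1.7678,-57.3535) T_B=(21.5593,-44.2645) sweep=125.7337

bisector direction at 299.2971° = (0.489339,-0.872094)
center distance |VC| = r/sin(θ/2) = 15.028046/sin(27.1332°) = 32.951914
C = V + |VC|·bis = (13.2496,-56.7861)
T_A = V + ((C−V)·d_A)·d_A = V + 29.3255·d_A = (-1.7678,-57.3535)
T_B = V + ((C−V)·d_B)·d_B = V + 29.3255·d_B = (21.5593,-44.2645)
sweep = 180° − θ = 125.7337°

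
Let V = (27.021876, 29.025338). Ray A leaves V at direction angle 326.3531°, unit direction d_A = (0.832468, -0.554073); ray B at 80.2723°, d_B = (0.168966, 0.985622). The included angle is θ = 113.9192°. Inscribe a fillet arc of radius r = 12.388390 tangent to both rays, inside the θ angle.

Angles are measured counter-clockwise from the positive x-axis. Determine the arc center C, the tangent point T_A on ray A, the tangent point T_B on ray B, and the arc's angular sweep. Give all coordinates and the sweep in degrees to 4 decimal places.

bisector direction at 23.3127° = (0.918359,0.395749)
center distance |VC| = r/sin(θ/2) = 12.388390/sin(56.9596°) = 14.778232
C = V + |VC|·bis = (40.5936,34.8738)
T_A = V + ((C−V)·d_A)·d_A = V + 8.0575·d_A = (33.7295,24.5609)
T_B = V + ((C−V)·d_B)·d_B = V + 8.0575·d_B = (28.3833,36.9670)
sweep = 180° − θ = 66.0808°

center=(40.5936,34.8738) T_A=(33.7295,24.5609) T_B=(28.3833,36.9670) sweep=66.0808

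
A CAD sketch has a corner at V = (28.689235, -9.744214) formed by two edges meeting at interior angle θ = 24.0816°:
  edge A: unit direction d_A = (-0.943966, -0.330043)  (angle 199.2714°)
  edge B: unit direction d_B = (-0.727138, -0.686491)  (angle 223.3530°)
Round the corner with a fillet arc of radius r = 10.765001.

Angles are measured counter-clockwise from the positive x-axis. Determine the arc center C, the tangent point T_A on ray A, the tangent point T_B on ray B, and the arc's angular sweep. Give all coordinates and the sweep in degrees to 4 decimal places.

center=(-15.3985,-36.5628) T_A=(-18.9514,-26.4010) T_B=(-8.0084,-44.3905) sweep=155.9184

bisector direction at 211.3122° = (-0.854348,-0.519701)
center distance |VC| = r/sin(θ/2) = 10.765001/sin(12.0408°) = 51.603928
C = V + |VC|·bis = (-15.3985,-36.5628)
T_A = V + ((C−V)·d_A)·d_A = V + 50.4686·d_A = (-18.9514,-26.4010)
T_B = V + ((C−V)·d_B)·d_B = V + 50.4686·d_B = (-8.0084,-44.3905)
sweep = 180° − θ = 155.9184°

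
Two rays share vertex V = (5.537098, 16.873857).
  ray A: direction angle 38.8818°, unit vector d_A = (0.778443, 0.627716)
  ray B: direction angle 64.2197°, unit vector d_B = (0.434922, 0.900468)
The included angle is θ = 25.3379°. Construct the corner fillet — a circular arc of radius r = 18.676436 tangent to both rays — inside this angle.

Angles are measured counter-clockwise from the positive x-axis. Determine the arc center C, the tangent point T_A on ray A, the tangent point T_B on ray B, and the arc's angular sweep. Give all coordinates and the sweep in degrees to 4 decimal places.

center=(58.4896,83.5654) T_A=(70.2131,69.0269) T_B=(41.6720,91.6882) sweep=154.6621

bisector direction at 51.5508° = (0.621821,0.783159)
center distance |VC| = r/sin(θ/2) = 18.676436/sin(12.6690°) = 85.157069
C = V + |VC|·bis = (58.4896,83.5654)
T_A = V + ((C−V)·d_A)·d_A = V + 83.0838·d_A = (70.2131,69.0269)
T_B = V + ((C−V)·d_B)·d_B = V + 83.0838·d_B = (41.6720,91.6882)
sweep = 180° − θ = 154.6621°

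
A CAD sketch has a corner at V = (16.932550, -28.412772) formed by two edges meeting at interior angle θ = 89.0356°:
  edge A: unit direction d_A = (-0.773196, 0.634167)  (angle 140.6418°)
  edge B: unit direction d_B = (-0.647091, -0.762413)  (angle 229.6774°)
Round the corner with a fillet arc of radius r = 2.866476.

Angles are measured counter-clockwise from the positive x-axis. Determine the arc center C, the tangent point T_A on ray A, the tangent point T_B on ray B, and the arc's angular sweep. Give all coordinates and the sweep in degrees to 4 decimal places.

center=(12.8608,-28.7804) T_A=(14.6786,-26.5641) T_B=(15.0462,-30.6353) sweep=90.9644

bisector direction at 185.1596° = (-0.995948,-0.089930)
center distance |VC| = r/sin(θ/2) = 2.866476/sin(44.5178°) = 4.088361
C = V + |VC|·bis = (12.8608,-28.7804)
T_A = V + ((C−V)·d_A)·d_A = V + 2.9151·d_A = (14.6786,-26.5641)
T_B = V + ((C−V)·d_B)·d_B = V + 2.9151·d_B = (15.0462,-30.6353)
sweep = 180° − θ = 90.9644°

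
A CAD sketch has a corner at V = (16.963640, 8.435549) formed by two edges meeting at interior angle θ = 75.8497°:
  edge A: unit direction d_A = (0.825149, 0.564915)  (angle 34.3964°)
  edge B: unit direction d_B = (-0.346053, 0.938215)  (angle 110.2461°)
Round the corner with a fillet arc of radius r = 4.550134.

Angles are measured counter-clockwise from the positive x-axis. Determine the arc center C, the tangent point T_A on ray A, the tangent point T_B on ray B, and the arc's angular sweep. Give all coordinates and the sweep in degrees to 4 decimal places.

bisector direction at 72.3212° = (0.303680,0.952774)
center distance |VC| = r/sin(θ/2) = 4.550134/sin(37.9248°) = 7.403077
C = V + |VC|·bis = (19.2118,15.4890)
T_A = V + ((C−V)·d_A)·d_A = V + 5.8397·d_A = (21.7822,11.7345)
T_B = V + ((C−V)·d_B)·d_B = V + 5.8397·d_B = (14.9428,13.9144)
sweep = 180° − θ = 104.1503°

center=(19.2118,15.4890) T_A=(21.7822,11.7345) T_B=(14.9428,13.9144) sweep=104.1503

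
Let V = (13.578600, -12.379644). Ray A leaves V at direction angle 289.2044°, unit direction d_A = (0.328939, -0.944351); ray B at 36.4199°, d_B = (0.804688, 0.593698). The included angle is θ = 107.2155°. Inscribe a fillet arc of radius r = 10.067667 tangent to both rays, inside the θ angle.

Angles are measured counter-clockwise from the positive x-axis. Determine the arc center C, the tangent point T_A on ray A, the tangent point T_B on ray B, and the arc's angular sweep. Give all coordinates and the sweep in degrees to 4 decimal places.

center=(25.5269,-16.0755) T_A=(16.0195,-19.3871) T_B=(19.5497,-7.9742) sweep=72.7845

bisector direction at 342.8121° = (0.955341,-0.295505)
center distance |VC| = r/sin(θ/2) = 10.067667/sin(53.6078°) = 12.506822
C = V + |VC|·bis = (25.5269,-16.0755)
T_A = V + ((C−V)·d_A)·d_A = V + 7.4204·d_A = (16.0195,-19.3871)
T_B = V + ((C−V)·d_B)·d_B = V + 7.4204·d_B = (19.5497,-7.9742)
sweep = 180° − θ = 72.7845°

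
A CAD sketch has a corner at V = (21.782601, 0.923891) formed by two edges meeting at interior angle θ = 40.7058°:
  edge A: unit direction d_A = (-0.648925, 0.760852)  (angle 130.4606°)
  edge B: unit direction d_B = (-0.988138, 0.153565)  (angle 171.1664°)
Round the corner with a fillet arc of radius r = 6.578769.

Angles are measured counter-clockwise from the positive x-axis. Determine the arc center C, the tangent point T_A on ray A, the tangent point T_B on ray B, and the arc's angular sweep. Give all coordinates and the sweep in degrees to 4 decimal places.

center=(5.2688,10.1480) T_A=(10.2743,14.4171) T_B=(4.2586,3.6473) sweep=139.2942

bisector direction at 150.8135° = (-0.873037,0.487654)
center distance |VC| = r/sin(θ/2) = 6.578769/sin(20.3529°) = 18.915301
C = V + |VC|·bis = (5.2688,10.1480)
T_A = V + ((C−V)·d_A)·d_A = V + 17.7344·d_A = (10.2743,14.4171)
T_B = V + ((C−V)·d_B)·d_B = V + 17.7344·d_B = (4.2586,3.6473)
sweep = 180° − θ = 139.2942°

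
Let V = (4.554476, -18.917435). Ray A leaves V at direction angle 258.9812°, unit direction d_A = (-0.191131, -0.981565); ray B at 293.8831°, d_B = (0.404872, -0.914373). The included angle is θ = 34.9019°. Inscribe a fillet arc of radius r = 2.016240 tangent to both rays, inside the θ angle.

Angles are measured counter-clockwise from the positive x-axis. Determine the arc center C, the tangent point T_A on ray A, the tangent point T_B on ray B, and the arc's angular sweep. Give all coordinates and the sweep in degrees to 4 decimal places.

bisector direction at 276.4321° = (0.112027,-0.993705)
center distance |VC| = r/sin(θ/2) = 2.016240/sin(17.4509°) = 6.723283
C = V + |VC|·bis = (5.3077,-25.5984)
T_A = V + ((C−V)·d_A)·d_A = V + 6.4138·d_A = (3.3286,-25.2130)
T_B = V + ((C−V)·d_B)·d_B = V + 6.4138·d_B = (7.1513,-24.7821)
sweep = 180° − θ = 145.0981°

center=(5.3077,-25.5984) T_A=(3.3286,-25.2130) T_B=(7.1513,-24.7821) sweep=145.0981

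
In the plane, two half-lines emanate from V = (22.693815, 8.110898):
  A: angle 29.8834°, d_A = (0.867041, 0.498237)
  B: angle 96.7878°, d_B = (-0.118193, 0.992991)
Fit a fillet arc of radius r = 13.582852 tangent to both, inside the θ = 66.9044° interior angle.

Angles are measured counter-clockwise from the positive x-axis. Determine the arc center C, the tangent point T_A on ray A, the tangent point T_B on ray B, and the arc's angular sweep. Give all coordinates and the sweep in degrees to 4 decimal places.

center=(33.7516,30.1309) T_A=(40.5190,18.3540) T_B=(20.2639,28.5255) sweep=113.0956

bisector direction at 63.3356° = (0.448764,0.893650)
center distance |VC| = r/sin(θ/2) = 13.582852/sin(33.4522°) = 24.640492
C = V + |VC|·bis = (33.7516,30.1309)
T_A = V + ((C−V)·d_A)·d_A = V + 20.5587·d_A = (40.5190,18.3540)
T_B = V + ((C−V)·d_B)·d_B = V + 20.5587·d_B = (20.2639,28.5255)
sweep = 180° − θ = 113.0956°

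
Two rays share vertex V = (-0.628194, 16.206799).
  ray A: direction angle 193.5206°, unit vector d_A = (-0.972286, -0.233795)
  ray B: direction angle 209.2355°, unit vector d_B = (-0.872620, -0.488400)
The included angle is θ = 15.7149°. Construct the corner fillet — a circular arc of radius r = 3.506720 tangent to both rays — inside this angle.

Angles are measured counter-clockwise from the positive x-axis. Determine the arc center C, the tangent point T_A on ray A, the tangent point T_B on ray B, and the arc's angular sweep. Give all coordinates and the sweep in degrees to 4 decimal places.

bisector direction at 201.3781° = (-0.931196,-0.364520)
center distance |VC| = r/sin(θ/2) = 3.506720/sin(7.8575°) = 25.650997
C = V + |VC|·bis = (-24.5143,6.8565)
T_A = V + ((C−V)·d_A)·d_A = V + 25.4102·d_A = (-25.3341,10.2660)
T_B = V + ((C−V)·d_B)·d_B = V + 25.4102·d_B = (-22.8016,3.7965)
sweep = 180° − θ = 164.2851°

center=(-24.5143,6.8565) T_A=(-25.3341,10.2660) T_B=(-22.8016,3.7965) sweep=164.2851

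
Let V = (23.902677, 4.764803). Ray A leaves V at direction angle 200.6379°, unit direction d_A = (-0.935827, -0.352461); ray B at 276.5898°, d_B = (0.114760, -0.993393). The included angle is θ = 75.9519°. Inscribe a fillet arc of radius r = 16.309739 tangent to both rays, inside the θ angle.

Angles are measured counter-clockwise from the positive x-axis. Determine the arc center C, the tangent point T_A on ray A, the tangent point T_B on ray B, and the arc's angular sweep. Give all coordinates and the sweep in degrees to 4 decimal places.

bisector direction at 238.6139° = (-0.520803,-0.853677)
center distance |VC| = r/sin(θ/2) = 16.309739/sin(37.9759°) = 26.505650
C = V + |VC|·bis = (10.0984,-17.8625)
T_A = V + ((C−V)·d_A)·d_A = V + 20.8936·d_A = (4.3499,-2.5994)
T_B = V + ((C−V)·d_B)·d_B = V + 20.8936·d_B = (26.3004,-15.9907)
sweep = 180° − θ = 104.0481°

center=(10.0984,-17.8625) T_A=(4.3499,-2.5994) T_B=(26.3004,-15.9907) sweep=104.0481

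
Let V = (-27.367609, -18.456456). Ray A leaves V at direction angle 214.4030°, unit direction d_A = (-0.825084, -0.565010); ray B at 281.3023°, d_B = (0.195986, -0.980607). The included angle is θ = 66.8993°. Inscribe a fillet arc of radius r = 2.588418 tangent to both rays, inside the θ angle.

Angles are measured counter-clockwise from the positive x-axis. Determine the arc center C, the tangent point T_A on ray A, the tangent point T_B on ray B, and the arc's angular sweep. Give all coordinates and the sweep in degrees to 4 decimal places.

bisector direction at 247.8527° = (-0.376990,-0.926217)
center distance |VC| = r/sin(θ/2) = 2.588418/sin(33.4496°) = 4.695935
C = V + |VC|·bis = (-29.1379,-22.8059)
T_A = V + ((C−V)·d_A)·d_A = V + 3.9181·d_A = (-30.6004,-20.6703)
T_B = V + ((C−V)·d_B)·d_B = V + 3.9181·d_B = (-26.5997,-22.2986)
sweep = 180° − θ = 113.1007°

center=(-29.1379,-22.8059) T_A=(-30.6004,-20.6703) T_B=(-26.5997,-22.2986) sweep=113.1007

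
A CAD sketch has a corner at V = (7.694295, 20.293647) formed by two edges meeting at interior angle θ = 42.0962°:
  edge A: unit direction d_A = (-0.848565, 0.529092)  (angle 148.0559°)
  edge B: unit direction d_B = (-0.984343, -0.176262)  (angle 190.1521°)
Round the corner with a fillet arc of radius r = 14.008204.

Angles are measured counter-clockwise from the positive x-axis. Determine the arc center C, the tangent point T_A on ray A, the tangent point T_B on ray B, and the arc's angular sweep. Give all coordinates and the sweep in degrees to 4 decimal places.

bisector direction at 169.1040° = (-0.981972,0.189027)
center distance |VC| = r/sin(θ/2) = 14.008204/sin(21.0481°) = 39.003600
C = V + |VC|·bis = (-30.6061,27.6664)
T_A = V + ((C−V)·d_A)·d_A = V + 36.4013·d_A = (-23.1945,39.5532)
T_B = V + ((C−V)·d_B)·d_B = V + 36.4013·d_B = (-28.1370,13.8775)
sweep = 180° − θ = 137.9038°

center=(-30.6061,27.6664) T_A=(-23.1945,39.5532) T_B=(-28.1370,13.8775) sweep=137.9038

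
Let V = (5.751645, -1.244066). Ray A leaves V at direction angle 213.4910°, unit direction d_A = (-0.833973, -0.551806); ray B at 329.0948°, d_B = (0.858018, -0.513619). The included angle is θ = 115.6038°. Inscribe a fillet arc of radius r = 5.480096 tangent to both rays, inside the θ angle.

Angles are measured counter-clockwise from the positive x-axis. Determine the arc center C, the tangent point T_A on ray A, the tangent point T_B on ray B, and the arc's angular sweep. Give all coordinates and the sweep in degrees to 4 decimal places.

center=(5.8978,-7.7185) T_A=(2.8738,-3.1482) T_B=(8.7124,-3.0164) sweep=64.3962

bisector direction at 271.2929° = (0.022563,-0.999745)
center distance |VC| = r/sin(θ/2) = 5.480096/sin(57.8019°) = 6.476041
C = V + |VC|·bis = (5.8978,-7.7185)
T_A = V + ((C−V)·d_A)·d_A = V + 3.4507·d_A = (2.8738,-3.1482)
T_B = V + ((C−V)·d_B)·d_B = V + 3.4507·d_B = (8.7124,-3.0164)
sweep = 180° − θ = 64.3962°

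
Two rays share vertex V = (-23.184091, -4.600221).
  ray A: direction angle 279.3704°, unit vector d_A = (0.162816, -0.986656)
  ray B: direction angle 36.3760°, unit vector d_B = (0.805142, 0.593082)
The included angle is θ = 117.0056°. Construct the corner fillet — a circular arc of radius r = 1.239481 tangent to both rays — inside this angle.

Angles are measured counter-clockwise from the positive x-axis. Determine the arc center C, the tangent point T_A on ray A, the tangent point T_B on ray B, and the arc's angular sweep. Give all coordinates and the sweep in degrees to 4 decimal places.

center=(-21.8375,-5.1478) T_A=(-23.0604,-5.3496) T_B=(-22.5726,-4.1498) sweep=62.9944

bisector direction at 337.8732° = (0.926353,-0.376658)
center distance |VC| = r/sin(θ/2) = 1.239481/sin(58.5028°) = 1.453654
C = V + |VC|·bis = (-21.8375,-5.1478)
T_A = V + ((C−V)·d_A)·d_A = V + 0.7595·d_A = (-23.0604,-5.3496)
T_B = V + ((C−V)·d_B)·d_B = V + 0.7595·d_B = (-22.5726,-4.1498)
sweep = 180° − θ = 62.9944°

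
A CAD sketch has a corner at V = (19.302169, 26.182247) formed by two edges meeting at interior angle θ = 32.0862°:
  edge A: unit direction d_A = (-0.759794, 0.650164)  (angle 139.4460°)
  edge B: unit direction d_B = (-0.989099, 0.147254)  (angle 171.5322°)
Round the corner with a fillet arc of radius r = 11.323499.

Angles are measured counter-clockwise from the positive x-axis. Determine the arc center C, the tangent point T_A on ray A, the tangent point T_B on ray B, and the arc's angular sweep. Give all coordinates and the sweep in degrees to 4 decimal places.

center=(-17.9791,43.1808) T_A=(-10.6169,51.7844) T_B=(-19.6465,31.9808) sweep=147.9138

bisector direction at 155.4891° = (-0.909882,0.414866)
center distance |VC| = r/sin(θ/2) = 11.323499/sin(16.0431°) = 40.973671
C = V + |VC|·bis = (-17.9791,43.1808)
T_A = V + ((C−V)·d_A)·d_A = V + 39.3779·d_A = (-10.6169,51.7844)
T_B = V + ((C−V)·d_B)·d_B = V + 39.3779·d_B = (-19.6465,31.9808)
sweep = 180° − θ = 147.9138°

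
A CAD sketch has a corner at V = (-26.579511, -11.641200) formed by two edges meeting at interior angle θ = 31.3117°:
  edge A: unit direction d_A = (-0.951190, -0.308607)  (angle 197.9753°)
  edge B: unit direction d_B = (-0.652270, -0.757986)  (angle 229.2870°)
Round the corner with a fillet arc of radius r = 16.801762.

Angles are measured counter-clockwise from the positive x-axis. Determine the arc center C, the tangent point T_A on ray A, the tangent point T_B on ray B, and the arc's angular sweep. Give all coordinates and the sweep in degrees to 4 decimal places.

center=(-78.4196,-46.1243) T_A=(-83.6047,-30.1426) T_B=(-65.6841,-57.0836) sweep=148.6883

bisector direction at 213.6312° = (-0.832620,-0.553844)
center distance |VC| = r/sin(θ/2) = 16.801762/sin(15.6558°) = 62.261366
C = V + |VC|·bis = (-78.4196,-46.1243)
T_A = V + ((C−V)·d_A)·d_A = V + 59.9515·d_A = (-83.6047,-30.1426)
T_B = V + ((C−V)·d_B)·d_B = V + 59.9515·d_B = (-65.6841,-57.0836)
sweep = 180° − θ = 148.6883°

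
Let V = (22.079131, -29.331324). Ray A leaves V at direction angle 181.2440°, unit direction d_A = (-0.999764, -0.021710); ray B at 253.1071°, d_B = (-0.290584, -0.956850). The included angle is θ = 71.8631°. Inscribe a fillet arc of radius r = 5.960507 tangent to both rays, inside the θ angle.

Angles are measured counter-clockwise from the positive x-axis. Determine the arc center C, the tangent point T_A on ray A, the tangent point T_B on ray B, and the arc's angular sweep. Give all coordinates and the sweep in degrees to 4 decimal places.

center=(13.9859,-35.4690) T_A=(13.8565,-29.5099) T_B=(19.6892,-37.2010) sweep=108.1369

bisector direction at 217.1756° = (-0.796788,-0.604259)
center distance |VC| = r/sin(θ/2) = 5.960507/sin(35.9316°) = 10.157329
C = V + |VC|·bis = (13.9859,-35.4690)
T_A = V + ((C−V)·d_A)·d_A = V + 8.2246·d_A = (13.8565,-29.5099)
T_B = V + ((C−V)·d_B)·d_B = V + 8.2246·d_B = (19.6892,-37.2010)
sweep = 180° − θ = 108.1369°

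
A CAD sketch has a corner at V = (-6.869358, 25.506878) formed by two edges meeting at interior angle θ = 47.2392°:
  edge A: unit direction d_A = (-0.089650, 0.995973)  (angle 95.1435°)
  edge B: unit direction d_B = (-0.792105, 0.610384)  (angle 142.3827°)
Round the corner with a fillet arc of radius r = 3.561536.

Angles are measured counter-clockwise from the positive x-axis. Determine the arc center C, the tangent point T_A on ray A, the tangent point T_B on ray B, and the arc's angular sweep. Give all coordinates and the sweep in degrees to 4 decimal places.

bisector direction at 118.7631° = (-0.481189,0.876617)
center distance |VC| = r/sin(θ/2) = 3.561536/sin(23.6196°) = 8.889118
C = V + |VC|·bis = (-11.1467,33.2992)
T_A = V + ((C−V)·d_A)·d_A = V + 8.1444·d_A = (-7.5995,33.6185)
T_B = V + ((C−V)·d_B)·d_B = V + 8.1444·d_B = (-13.3206,30.4781)
sweep = 180° − θ = 132.7608°

center=(-11.1467,33.2992) T_A=(-7.5995,33.6185) T_B=(-13.3206,30.4781) sweep=132.7608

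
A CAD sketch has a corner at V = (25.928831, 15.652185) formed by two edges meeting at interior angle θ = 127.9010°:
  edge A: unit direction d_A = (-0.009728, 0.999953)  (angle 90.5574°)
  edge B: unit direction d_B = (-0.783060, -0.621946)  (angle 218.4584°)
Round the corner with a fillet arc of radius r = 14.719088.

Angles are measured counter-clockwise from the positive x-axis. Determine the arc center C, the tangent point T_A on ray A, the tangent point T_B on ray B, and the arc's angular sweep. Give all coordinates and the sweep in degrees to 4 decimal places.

center=(11.1404,22.7034) T_A=(25.8588,22.8466) T_B=(20.2949,11.1775) sweep=52.0990

bisector direction at 154.5079° = (-0.902645,0.430387)
center distance |VC| = r/sin(θ/2) = 14.719088/sin(63.9505°) = 16.383395
C = V + |VC|·bis = (11.1404,22.7034)
T_A = V + ((C−V)·d_A)·d_A = V + 7.1947·d_A = (25.8588,22.8466)
T_B = V + ((C−V)·d_B)·d_B = V + 7.1947·d_B = (20.2949,11.1775)
sweep = 180° − θ = 52.0990°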